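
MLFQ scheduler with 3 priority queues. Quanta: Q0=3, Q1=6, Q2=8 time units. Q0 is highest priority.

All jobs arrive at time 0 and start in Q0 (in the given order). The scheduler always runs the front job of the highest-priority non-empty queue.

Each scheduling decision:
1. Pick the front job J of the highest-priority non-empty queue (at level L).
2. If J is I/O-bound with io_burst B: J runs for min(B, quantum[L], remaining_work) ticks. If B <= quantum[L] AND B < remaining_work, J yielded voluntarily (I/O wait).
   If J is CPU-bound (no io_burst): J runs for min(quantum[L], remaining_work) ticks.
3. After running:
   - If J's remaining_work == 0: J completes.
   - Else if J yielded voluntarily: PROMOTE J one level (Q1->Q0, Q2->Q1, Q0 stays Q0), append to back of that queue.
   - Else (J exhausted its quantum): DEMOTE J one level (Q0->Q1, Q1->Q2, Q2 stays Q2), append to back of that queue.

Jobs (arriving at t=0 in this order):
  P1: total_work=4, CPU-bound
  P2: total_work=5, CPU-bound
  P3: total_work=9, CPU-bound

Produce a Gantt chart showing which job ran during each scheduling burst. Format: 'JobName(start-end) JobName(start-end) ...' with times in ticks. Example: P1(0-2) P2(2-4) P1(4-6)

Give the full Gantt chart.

t=0-3: P1@Q0 runs 3, rem=1, quantum used, demote→Q1. Q0=[P2,P3] Q1=[P1] Q2=[]
t=3-6: P2@Q0 runs 3, rem=2, quantum used, demote→Q1. Q0=[P3] Q1=[P1,P2] Q2=[]
t=6-9: P3@Q0 runs 3, rem=6, quantum used, demote→Q1. Q0=[] Q1=[P1,P2,P3] Q2=[]
t=9-10: P1@Q1 runs 1, rem=0, completes. Q0=[] Q1=[P2,P3] Q2=[]
t=10-12: P2@Q1 runs 2, rem=0, completes. Q0=[] Q1=[P3] Q2=[]
t=12-18: P3@Q1 runs 6, rem=0, completes. Q0=[] Q1=[] Q2=[]

Answer: P1(0-3) P2(3-6) P3(6-9) P1(9-10) P2(10-12) P3(12-18)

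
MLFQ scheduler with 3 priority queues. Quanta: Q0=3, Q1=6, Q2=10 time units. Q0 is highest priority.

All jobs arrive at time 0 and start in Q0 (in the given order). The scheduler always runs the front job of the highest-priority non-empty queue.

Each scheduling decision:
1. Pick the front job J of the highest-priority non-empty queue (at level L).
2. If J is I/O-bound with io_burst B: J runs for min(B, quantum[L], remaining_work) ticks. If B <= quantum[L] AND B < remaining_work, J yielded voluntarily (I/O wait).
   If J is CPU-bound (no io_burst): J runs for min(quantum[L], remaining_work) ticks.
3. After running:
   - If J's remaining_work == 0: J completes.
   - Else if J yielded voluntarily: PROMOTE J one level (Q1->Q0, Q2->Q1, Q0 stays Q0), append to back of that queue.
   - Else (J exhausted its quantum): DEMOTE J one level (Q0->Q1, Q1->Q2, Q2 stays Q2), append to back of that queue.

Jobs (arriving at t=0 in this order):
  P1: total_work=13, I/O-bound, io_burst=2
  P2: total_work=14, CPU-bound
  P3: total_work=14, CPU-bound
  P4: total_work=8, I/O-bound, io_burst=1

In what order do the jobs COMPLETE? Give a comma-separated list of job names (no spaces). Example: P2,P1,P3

Answer: P1,P4,P2,P3

Derivation:
t=0-2: P1@Q0 runs 2, rem=11, I/O yield, promote→Q0. Q0=[P2,P3,P4,P1] Q1=[] Q2=[]
t=2-5: P2@Q0 runs 3, rem=11, quantum used, demote→Q1. Q0=[P3,P4,P1] Q1=[P2] Q2=[]
t=5-8: P3@Q0 runs 3, rem=11, quantum used, demote→Q1. Q0=[P4,P1] Q1=[P2,P3] Q2=[]
t=8-9: P4@Q0 runs 1, rem=7, I/O yield, promote→Q0. Q0=[P1,P4] Q1=[P2,P3] Q2=[]
t=9-11: P1@Q0 runs 2, rem=9, I/O yield, promote→Q0. Q0=[P4,P1] Q1=[P2,P3] Q2=[]
t=11-12: P4@Q0 runs 1, rem=6, I/O yield, promote→Q0. Q0=[P1,P4] Q1=[P2,P3] Q2=[]
t=12-14: P1@Q0 runs 2, rem=7, I/O yield, promote→Q0. Q0=[P4,P1] Q1=[P2,P3] Q2=[]
t=14-15: P4@Q0 runs 1, rem=5, I/O yield, promote→Q0. Q0=[P1,P4] Q1=[P2,P3] Q2=[]
t=15-17: P1@Q0 runs 2, rem=5, I/O yield, promote→Q0. Q0=[P4,P1] Q1=[P2,P3] Q2=[]
t=17-18: P4@Q0 runs 1, rem=4, I/O yield, promote→Q0. Q0=[P1,P4] Q1=[P2,P3] Q2=[]
t=18-20: P1@Q0 runs 2, rem=3, I/O yield, promote→Q0. Q0=[P4,P1] Q1=[P2,P3] Q2=[]
t=20-21: P4@Q0 runs 1, rem=3, I/O yield, promote→Q0. Q0=[P1,P4] Q1=[P2,P3] Q2=[]
t=21-23: P1@Q0 runs 2, rem=1, I/O yield, promote→Q0. Q0=[P4,P1] Q1=[P2,P3] Q2=[]
t=23-24: P4@Q0 runs 1, rem=2, I/O yield, promote→Q0. Q0=[P1,P4] Q1=[P2,P3] Q2=[]
t=24-25: P1@Q0 runs 1, rem=0, completes. Q0=[P4] Q1=[P2,P3] Q2=[]
t=25-26: P4@Q0 runs 1, rem=1, I/O yield, promote→Q0. Q0=[P4] Q1=[P2,P3] Q2=[]
t=26-27: P4@Q0 runs 1, rem=0, completes. Q0=[] Q1=[P2,P3] Q2=[]
t=27-33: P2@Q1 runs 6, rem=5, quantum used, demote→Q2. Q0=[] Q1=[P3] Q2=[P2]
t=33-39: P3@Q1 runs 6, rem=5, quantum used, demote→Q2. Q0=[] Q1=[] Q2=[P2,P3]
t=39-44: P2@Q2 runs 5, rem=0, completes. Q0=[] Q1=[] Q2=[P3]
t=44-49: P3@Q2 runs 5, rem=0, completes. Q0=[] Q1=[] Q2=[]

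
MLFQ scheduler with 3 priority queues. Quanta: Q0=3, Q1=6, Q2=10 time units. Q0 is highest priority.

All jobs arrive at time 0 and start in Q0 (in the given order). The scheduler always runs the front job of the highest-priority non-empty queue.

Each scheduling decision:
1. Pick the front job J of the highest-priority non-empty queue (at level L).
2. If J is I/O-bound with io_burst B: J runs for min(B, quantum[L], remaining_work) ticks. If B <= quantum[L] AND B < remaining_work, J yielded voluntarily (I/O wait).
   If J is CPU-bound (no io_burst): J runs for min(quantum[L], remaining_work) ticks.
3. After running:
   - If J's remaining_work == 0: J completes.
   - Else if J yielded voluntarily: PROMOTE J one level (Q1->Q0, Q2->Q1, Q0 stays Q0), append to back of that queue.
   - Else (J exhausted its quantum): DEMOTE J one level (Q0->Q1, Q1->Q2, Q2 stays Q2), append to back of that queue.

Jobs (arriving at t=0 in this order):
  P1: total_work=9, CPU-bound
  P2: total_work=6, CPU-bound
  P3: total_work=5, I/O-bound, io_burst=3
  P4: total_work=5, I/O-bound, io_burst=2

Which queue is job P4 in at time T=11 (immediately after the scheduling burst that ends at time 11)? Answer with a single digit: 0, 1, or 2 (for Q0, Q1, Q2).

t=0-3: P1@Q0 runs 3, rem=6, quantum used, demote→Q1. Q0=[P2,P3,P4] Q1=[P1] Q2=[]
t=3-6: P2@Q0 runs 3, rem=3, quantum used, demote→Q1. Q0=[P3,P4] Q1=[P1,P2] Q2=[]
t=6-9: P3@Q0 runs 3, rem=2, I/O yield, promote→Q0. Q0=[P4,P3] Q1=[P1,P2] Q2=[]
t=9-11: P4@Q0 runs 2, rem=3, I/O yield, promote→Q0. Q0=[P3,P4] Q1=[P1,P2] Q2=[]
t=11-13: P3@Q0 runs 2, rem=0, completes. Q0=[P4] Q1=[P1,P2] Q2=[]
t=13-15: P4@Q0 runs 2, rem=1, I/O yield, promote→Q0. Q0=[P4] Q1=[P1,P2] Q2=[]
t=15-16: P4@Q0 runs 1, rem=0, completes. Q0=[] Q1=[P1,P2] Q2=[]
t=16-22: P1@Q1 runs 6, rem=0, completes. Q0=[] Q1=[P2] Q2=[]
t=22-25: P2@Q1 runs 3, rem=0, completes. Q0=[] Q1=[] Q2=[]

Answer: 0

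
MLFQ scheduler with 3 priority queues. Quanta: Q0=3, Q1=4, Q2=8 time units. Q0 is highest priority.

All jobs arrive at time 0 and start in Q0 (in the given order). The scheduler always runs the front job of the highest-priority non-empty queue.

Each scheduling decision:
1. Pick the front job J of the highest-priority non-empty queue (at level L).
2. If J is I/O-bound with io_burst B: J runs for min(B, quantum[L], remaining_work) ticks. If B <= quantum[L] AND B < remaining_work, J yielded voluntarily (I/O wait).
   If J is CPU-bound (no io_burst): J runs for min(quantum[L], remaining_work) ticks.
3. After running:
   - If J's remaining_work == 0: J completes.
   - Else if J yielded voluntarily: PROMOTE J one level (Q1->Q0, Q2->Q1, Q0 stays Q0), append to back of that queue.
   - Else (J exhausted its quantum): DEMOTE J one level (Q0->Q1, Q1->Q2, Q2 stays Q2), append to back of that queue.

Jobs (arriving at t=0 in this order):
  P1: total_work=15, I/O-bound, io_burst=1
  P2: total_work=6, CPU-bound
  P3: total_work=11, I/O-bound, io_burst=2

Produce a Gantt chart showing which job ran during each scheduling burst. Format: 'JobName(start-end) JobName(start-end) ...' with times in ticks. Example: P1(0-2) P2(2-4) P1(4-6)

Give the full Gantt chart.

Answer: P1(0-1) P2(1-4) P3(4-6) P1(6-7) P3(7-9) P1(9-10) P3(10-12) P1(12-13) P3(13-15) P1(15-16) P3(16-18) P1(18-19) P3(19-20) P1(20-21) P1(21-22) P1(22-23) P1(23-24) P1(24-25) P1(25-26) P1(26-27) P1(27-28) P1(28-29) P2(29-32)

Derivation:
t=0-1: P1@Q0 runs 1, rem=14, I/O yield, promote→Q0. Q0=[P2,P3,P1] Q1=[] Q2=[]
t=1-4: P2@Q0 runs 3, rem=3, quantum used, demote→Q1. Q0=[P3,P1] Q1=[P2] Q2=[]
t=4-6: P3@Q0 runs 2, rem=9, I/O yield, promote→Q0. Q0=[P1,P3] Q1=[P2] Q2=[]
t=6-7: P1@Q0 runs 1, rem=13, I/O yield, promote→Q0. Q0=[P3,P1] Q1=[P2] Q2=[]
t=7-9: P3@Q0 runs 2, rem=7, I/O yield, promote→Q0. Q0=[P1,P3] Q1=[P2] Q2=[]
t=9-10: P1@Q0 runs 1, rem=12, I/O yield, promote→Q0. Q0=[P3,P1] Q1=[P2] Q2=[]
t=10-12: P3@Q0 runs 2, rem=5, I/O yield, promote→Q0. Q0=[P1,P3] Q1=[P2] Q2=[]
t=12-13: P1@Q0 runs 1, rem=11, I/O yield, promote→Q0. Q0=[P3,P1] Q1=[P2] Q2=[]
t=13-15: P3@Q0 runs 2, rem=3, I/O yield, promote→Q0. Q0=[P1,P3] Q1=[P2] Q2=[]
t=15-16: P1@Q0 runs 1, rem=10, I/O yield, promote→Q0. Q0=[P3,P1] Q1=[P2] Q2=[]
t=16-18: P3@Q0 runs 2, rem=1, I/O yield, promote→Q0. Q0=[P1,P3] Q1=[P2] Q2=[]
t=18-19: P1@Q0 runs 1, rem=9, I/O yield, promote→Q0. Q0=[P3,P1] Q1=[P2] Q2=[]
t=19-20: P3@Q0 runs 1, rem=0, completes. Q0=[P1] Q1=[P2] Q2=[]
t=20-21: P1@Q0 runs 1, rem=8, I/O yield, promote→Q0. Q0=[P1] Q1=[P2] Q2=[]
t=21-22: P1@Q0 runs 1, rem=7, I/O yield, promote→Q0. Q0=[P1] Q1=[P2] Q2=[]
t=22-23: P1@Q0 runs 1, rem=6, I/O yield, promote→Q0. Q0=[P1] Q1=[P2] Q2=[]
t=23-24: P1@Q0 runs 1, rem=5, I/O yield, promote→Q0. Q0=[P1] Q1=[P2] Q2=[]
t=24-25: P1@Q0 runs 1, rem=4, I/O yield, promote→Q0. Q0=[P1] Q1=[P2] Q2=[]
t=25-26: P1@Q0 runs 1, rem=3, I/O yield, promote→Q0. Q0=[P1] Q1=[P2] Q2=[]
t=26-27: P1@Q0 runs 1, rem=2, I/O yield, promote→Q0. Q0=[P1] Q1=[P2] Q2=[]
t=27-28: P1@Q0 runs 1, rem=1, I/O yield, promote→Q0. Q0=[P1] Q1=[P2] Q2=[]
t=28-29: P1@Q0 runs 1, rem=0, completes. Q0=[] Q1=[P2] Q2=[]
t=29-32: P2@Q1 runs 3, rem=0, completes. Q0=[] Q1=[] Q2=[]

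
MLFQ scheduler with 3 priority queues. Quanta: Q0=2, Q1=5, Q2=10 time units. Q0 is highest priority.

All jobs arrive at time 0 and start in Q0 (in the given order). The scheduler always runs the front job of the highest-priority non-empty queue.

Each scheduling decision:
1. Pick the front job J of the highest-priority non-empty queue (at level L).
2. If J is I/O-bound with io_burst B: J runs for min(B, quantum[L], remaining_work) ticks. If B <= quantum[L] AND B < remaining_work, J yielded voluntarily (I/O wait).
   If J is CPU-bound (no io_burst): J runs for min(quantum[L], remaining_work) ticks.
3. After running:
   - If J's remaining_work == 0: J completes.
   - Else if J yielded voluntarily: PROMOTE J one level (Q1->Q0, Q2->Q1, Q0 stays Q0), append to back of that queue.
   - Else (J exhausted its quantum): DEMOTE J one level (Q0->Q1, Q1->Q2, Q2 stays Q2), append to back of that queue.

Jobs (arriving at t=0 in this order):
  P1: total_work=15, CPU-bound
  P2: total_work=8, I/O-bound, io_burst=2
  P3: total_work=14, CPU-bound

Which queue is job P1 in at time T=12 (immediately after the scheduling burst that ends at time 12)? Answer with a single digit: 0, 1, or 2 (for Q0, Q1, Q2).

t=0-2: P1@Q0 runs 2, rem=13, quantum used, demote→Q1. Q0=[P2,P3] Q1=[P1] Q2=[]
t=2-4: P2@Q0 runs 2, rem=6, I/O yield, promote→Q0. Q0=[P3,P2] Q1=[P1] Q2=[]
t=4-6: P3@Q0 runs 2, rem=12, quantum used, demote→Q1. Q0=[P2] Q1=[P1,P3] Q2=[]
t=6-8: P2@Q0 runs 2, rem=4, I/O yield, promote→Q0. Q0=[P2] Q1=[P1,P3] Q2=[]
t=8-10: P2@Q0 runs 2, rem=2, I/O yield, promote→Q0. Q0=[P2] Q1=[P1,P3] Q2=[]
t=10-12: P2@Q0 runs 2, rem=0, completes. Q0=[] Q1=[P1,P3] Q2=[]
t=12-17: P1@Q1 runs 5, rem=8, quantum used, demote→Q2. Q0=[] Q1=[P3] Q2=[P1]
t=17-22: P3@Q1 runs 5, rem=7, quantum used, demote→Q2. Q0=[] Q1=[] Q2=[P1,P3]
t=22-30: P1@Q2 runs 8, rem=0, completes. Q0=[] Q1=[] Q2=[P3]
t=30-37: P3@Q2 runs 7, rem=0, completes. Q0=[] Q1=[] Q2=[]

Answer: 1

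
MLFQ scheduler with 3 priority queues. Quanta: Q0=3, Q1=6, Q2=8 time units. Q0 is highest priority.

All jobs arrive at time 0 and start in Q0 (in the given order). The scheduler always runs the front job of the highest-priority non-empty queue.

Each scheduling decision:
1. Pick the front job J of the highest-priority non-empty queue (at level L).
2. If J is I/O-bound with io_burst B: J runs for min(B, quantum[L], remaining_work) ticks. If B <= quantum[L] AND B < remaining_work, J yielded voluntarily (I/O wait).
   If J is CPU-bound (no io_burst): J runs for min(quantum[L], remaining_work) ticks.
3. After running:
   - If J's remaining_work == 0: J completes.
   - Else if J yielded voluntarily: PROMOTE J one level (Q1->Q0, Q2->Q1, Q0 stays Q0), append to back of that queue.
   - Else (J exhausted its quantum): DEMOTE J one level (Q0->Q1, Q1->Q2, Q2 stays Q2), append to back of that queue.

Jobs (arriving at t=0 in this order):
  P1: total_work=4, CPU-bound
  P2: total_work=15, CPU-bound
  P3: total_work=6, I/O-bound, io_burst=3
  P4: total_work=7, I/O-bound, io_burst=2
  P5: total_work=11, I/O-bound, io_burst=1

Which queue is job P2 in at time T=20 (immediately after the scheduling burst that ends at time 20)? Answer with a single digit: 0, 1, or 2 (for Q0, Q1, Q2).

Answer: 1

Derivation:
t=0-3: P1@Q0 runs 3, rem=1, quantum used, demote→Q1. Q0=[P2,P3,P4,P5] Q1=[P1] Q2=[]
t=3-6: P2@Q0 runs 3, rem=12, quantum used, demote→Q1. Q0=[P3,P4,P5] Q1=[P1,P2] Q2=[]
t=6-9: P3@Q0 runs 3, rem=3, I/O yield, promote→Q0. Q0=[P4,P5,P3] Q1=[P1,P2] Q2=[]
t=9-11: P4@Q0 runs 2, rem=5, I/O yield, promote→Q0. Q0=[P5,P3,P4] Q1=[P1,P2] Q2=[]
t=11-12: P5@Q0 runs 1, rem=10, I/O yield, promote→Q0. Q0=[P3,P4,P5] Q1=[P1,P2] Q2=[]
t=12-15: P3@Q0 runs 3, rem=0, completes. Q0=[P4,P5] Q1=[P1,P2] Q2=[]
t=15-17: P4@Q0 runs 2, rem=3, I/O yield, promote→Q0. Q0=[P5,P4] Q1=[P1,P2] Q2=[]
t=17-18: P5@Q0 runs 1, rem=9, I/O yield, promote→Q0. Q0=[P4,P5] Q1=[P1,P2] Q2=[]
t=18-20: P4@Q0 runs 2, rem=1, I/O yield, promote→Q0. Q0=[P5,P4] Q1=[P1,P2] Q2=[]
t=20-21: P5@Q0 runs 1, rem=8, I/O yield, promote→Q0. Q0=[P4,P5] Q1=[P1,P2] Q2=[]
t=21-22: P4@Q0 runs 1, rem=0, completes. Q0=[P5] Q1=[P1,P2] Q2=[]
t=22-23: P5@Q0 runs 1, rem=7, I/O yield, promote→Q0. Q0=[P5] Q1=[P1,P2] Q2=[]
t=23-24: P5@Q0 runs 1, rem=6, I/O yield, promote→Q0. Q0=[P5] Q1=[P1,P2] Q2=[]
t=24-25: P5@Q0 runs 1, rem=5, I/O yield, promote→Q0. Q0=[P5] Q1=[P1,P2] Q2=[]
t=25-26: P5@Q0 runs 1, rem=4, I/O yield, promote→Q0. Q0=[P5] Q1=[P1,P2] Q2=[]
t=26-27: P5@Q0 runs 1, rem=3, I/O yield, promote→Q0. Q0=[P5] Q1=[P1,P2] Q2=[]
t=27-28: P5@Q0 runs 1, rem=2, I/O yield, promote→Q0. Q0=[P5] Q1=[P1,P2] Q2=[]
t=28-29: P5@Q0 runs 1, rem=1, I/O yield, promote→Q0. Q0=[P5] Q1=[P1,P2] Q2=[]
t=29-30: P5@Q0 runs 1, rem=0, completes. Q0=[] Q1=[P1,P2] Q2=[]
t=30-31: P1@Q1 runs 1, rem=0, completes. Q0=[] Q1=[P2] Q2=[]
t=31-37: P2@Q1 runs 6, rem=6, quantum used, demote→Q2. Q0=[] Q1=[] Q2=[P2]
t=37-43: P2@Q2 runs 6, rem=0, completes. Q0=[] Q1=[] Q2=[]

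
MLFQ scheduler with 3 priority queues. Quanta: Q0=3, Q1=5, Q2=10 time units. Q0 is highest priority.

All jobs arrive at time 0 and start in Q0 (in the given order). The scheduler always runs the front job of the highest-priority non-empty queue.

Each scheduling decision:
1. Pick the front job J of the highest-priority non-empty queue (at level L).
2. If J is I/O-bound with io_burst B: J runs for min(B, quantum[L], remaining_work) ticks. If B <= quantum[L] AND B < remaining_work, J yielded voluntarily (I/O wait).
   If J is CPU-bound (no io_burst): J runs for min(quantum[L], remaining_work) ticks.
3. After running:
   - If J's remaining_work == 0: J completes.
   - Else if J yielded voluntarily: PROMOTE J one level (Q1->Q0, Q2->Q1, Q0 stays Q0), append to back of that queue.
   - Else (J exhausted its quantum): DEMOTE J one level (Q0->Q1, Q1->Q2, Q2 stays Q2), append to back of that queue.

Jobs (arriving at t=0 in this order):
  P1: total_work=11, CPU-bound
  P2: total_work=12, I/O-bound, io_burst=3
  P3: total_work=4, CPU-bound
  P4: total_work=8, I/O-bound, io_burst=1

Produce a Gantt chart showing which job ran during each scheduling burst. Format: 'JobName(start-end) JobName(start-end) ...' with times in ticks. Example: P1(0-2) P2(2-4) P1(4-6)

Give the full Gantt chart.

Answer: P1(0-3) P2(3-6) P3(6-9) P4(9-10) P2(10-13) P4(13-14) P2(14-17) P4(17-18) P2(18-21) P4(21-22) P4(22-23) P4(23-24) P4(24-25) P4(25-26) P1(26-31) P3(31-32) P1(32-35)

Derivation:
t=0-3: P1@Q0 runs 3, rem=8, quantum used, demote→Q1. Q0=[P2,P3,P4] Q1=[P1] Q2=[]
t=3-6: P2@Q0 runs 3, rem=9, I/O yield, promote→Q0. Q0=[P3,P4,P2] Q1=[P1] Q2=[]
t=6-9: P3@Q0 runs 3, rem=1, quantum used, demote→Q1. Q0=[P4,P2] Q1=[P1,P3] Q2=[]
t=9-10: P4@Q0 runs 1, rem=7, I/O yield, promote→Q0. Q0=[P2,P4] Q1=[P1,P3] Q2=[]
t=10-13: P2@Q0 runs 3, rem=6, I/O yield, promote→Q0. Q0=[P4,P2] Q1=[P1,P3] Q2=[]
t=13-14: P4@Q0 runs 1, rem=6, I/O yield, promote→Q0. Q0=[P2,P4] Q1=[P1,P3] Q2=[]
t=14-17: P2@Q0 runs 3, rem=3, I/O yield, promote→Q0. Q0=[P4,P2] Q1=[P1,P3] Q2=[]
t=17-18: P4@Q0 runs 1, rem=5, I/O yield, promote→Q0. Q0=[P2,P4] Q1=[P1,P3] Q2=[]
t=18-21: P2@Q0 runs 3, rem=0, completes. Q0=[P4] Q1=[P1,P3] Q2=[]
t=21-22: P4@Q0 runs 1, rem=4, I/O yield, promote→Q0. Q0=[P4] Q1=[P1,P3] Q2=[]
t=22-23: P4@Q0 runs 1, rem=3, I/O yield, promote→Q0. Q0=[P4] Q1=[P1,P3] Q2=[]
t=23-24: P4@Q0 runs 1, rem=2, I/O yield, promote→Q0. Q0=[P4] Q1=[P1,P3] Q2=[]
t=24-25: P4@Q0 runs 1, rem=1, I/O yield, promote→Q0. Q0=[P4] Q1=[P1,P3] Q2=[]
t=25-26: P4@Q0 runs 1, rem=0, completes. Q0=[] Q1=[P1,P3] Q2=[]
t=26-31: P1@Q1 runs 5, rem=3, quantum used, demote→Q2. Q0=[] Q1=[P3] Q2=[P1]
t=31-32: P3@Q1 runs 1, rem=0, completes. Q0=[] Q1=[] Q2=[P1]
t=32-35: P1@Q2 runs 3, rem=0, completes. Q0=[] Q1=[] Q2=[]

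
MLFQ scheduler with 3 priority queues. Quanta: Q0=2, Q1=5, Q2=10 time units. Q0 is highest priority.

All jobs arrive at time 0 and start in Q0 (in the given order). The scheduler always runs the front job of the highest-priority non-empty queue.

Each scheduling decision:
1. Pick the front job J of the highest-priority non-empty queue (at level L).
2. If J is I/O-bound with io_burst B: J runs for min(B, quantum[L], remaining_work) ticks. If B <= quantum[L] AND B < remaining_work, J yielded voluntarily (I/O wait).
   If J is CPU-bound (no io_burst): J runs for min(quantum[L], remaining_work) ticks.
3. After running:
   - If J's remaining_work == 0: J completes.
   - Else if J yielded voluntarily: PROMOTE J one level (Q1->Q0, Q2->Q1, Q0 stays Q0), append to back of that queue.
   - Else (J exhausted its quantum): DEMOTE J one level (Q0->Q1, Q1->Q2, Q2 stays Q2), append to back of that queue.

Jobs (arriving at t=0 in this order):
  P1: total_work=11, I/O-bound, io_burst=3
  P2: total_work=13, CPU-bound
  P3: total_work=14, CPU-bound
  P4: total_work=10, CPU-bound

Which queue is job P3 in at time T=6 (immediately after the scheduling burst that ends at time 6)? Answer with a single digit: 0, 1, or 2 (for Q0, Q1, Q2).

t=0-2: P1@Q0 runs 2, rem=9, quantum used, demote→Q1. Q0=[P2,P3,P4] Q1=[P1] Q2=[]
t=2-4: P2@Q0 runs 2, rem=11, quantum used, demote→Q1. Q0=[P3,P4] Q1=[P1,P2] Q2=[]
t=4-6: P3@Q0 runs 2, rem=12, quantum used, demote→Q1. Q0=[P4] Q1=[P1,P2,P3] Q2=[]
t=6-8: P4@Q0 runs 2, rem=8, quantum used, demote→Q1. Q0=[] Q1=[P1,P2,P3,P4] Q2=[]
t=8-11: P1@Q1 runs 3, rem=6, I/O yield, promote→Q0. Q0=[P1] Q1=[P2,P3,P4] Q2=[]
t=11-13: P1@Q0 runs 2, rem=4, quantum used, demote→Q1. Q0=[] Q1=[P2,P3,P4,P1] Q2=[]
t=13-18: P2@Q1 runs 5, rem=6, quantum used, demote→Q2. Q0=[] Q1=[P3,P4,P1] Q2=[P2]
t=18-23: P3@Q1 runs 5, rem=7, quantum used, demote→Q2. Q0=[] Q1=[P4,P1] Q2=[P2,P3]
t=23-28: P4@Q1 runs 5, rem=3, quantum used, demote→Q2. Q0=[] Q1=[P1] Q2=[P2,P3,P4]
t=28-31: P1@Q1 runs 3, rem=1, I/O yield, promote→Q0. Q0=[P1] Q1=[] Q2=[P2,P3,P4]
t=31-32: P1@Q0 runs 1, rem=0, completes. Q0=[] Q1=[] Q2=[P2,P3,P4]
t=32-38: P2@Q2 runs 6, rem=0, completes. Q0=[] Q1=[] Q2=[P3,P4]
t=38-45: P3@Q2 runs 7, rem=0, completes. Q0=[] Q1=[] Q2=[P4]
t=45-48: P4@Q2 runs 3, rem=0, completes. Q0=[] Q1=[] Q2=[]

Answer: 1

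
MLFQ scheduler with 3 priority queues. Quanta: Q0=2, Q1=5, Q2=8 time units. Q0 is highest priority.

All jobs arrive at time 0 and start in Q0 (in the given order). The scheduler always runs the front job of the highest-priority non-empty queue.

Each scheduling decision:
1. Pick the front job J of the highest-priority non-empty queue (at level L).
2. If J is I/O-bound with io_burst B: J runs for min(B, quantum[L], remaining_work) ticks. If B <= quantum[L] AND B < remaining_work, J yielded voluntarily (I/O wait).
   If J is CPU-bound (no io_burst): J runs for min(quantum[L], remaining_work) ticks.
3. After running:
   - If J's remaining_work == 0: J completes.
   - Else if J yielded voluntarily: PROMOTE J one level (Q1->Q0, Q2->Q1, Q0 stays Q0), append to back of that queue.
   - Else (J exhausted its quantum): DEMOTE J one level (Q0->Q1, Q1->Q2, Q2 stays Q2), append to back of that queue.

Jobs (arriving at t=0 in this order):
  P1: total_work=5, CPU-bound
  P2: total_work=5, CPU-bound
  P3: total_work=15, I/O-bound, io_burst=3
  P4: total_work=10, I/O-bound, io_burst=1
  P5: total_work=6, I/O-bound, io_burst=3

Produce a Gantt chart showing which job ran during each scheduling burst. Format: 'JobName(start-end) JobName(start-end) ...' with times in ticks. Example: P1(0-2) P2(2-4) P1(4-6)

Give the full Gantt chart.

t=0-2: P1@Q0 runs 2, rem=3, quantum used, demote→Q1. Q0=[P2,P3,P4,P5] Q1=[P1] Q2=[]
t=2-4: P2@Q0 runs 2, rem=3, quantum used, demote→Q1. Q0=[P3,P4,P5] Q1=[P1,P2] Q2=[]
t=4-6: P3@Q0 runs 2, rem=13, quantum used, demote→Q1. Q0=[P4,P5] Q1=[P1,P2,P3] Q2=[]
t=6-7: P4@Q0 runs 1, rem=9, I/O yield, promote→Q0. Q0=[P5,P4] Q1=[P1,P2,P3] Q2=[]
t=7-9: P5@Q0 runs 2, rem=4, quantum used, demote→Q1. Q0=[P4] Q1=[P1,P2,P3,P5] Q2=[]
t=9-10: P4@Q0 runs 1, rem=8, I/O yield, promote→Q0. Q0=[P4] Q1=[P1,P2,P3,P5] Q2=[]
t=10-11: P4@Q0 runs 1, rem=7, I/O yield, promote→Q0. Q0=[P4] Q1=[P1,P2,P3,P5] Q2=[]
t=11-12: P4@Q0 runs 1, rem=6, I/O yield, promote→Q0. Q0=[P4] Q1=[P1,P2,P3,P5] Q2=[]
t=12-13: P4@Q0 runs 1, rem=5, I/O yield, promote→Q0. Q0=[P4] Q1=[P1,P2,P3,P5] Q2=[]
t=13-14: P4@Q0 runs 1, rem=4, I/O yield, promote→Q0. Q0=[P4] Q1=[P1,P2,P3,P5] Q2=[]
t=14-15: P4@Q0 runs 1, rem=3, I/O yield, promote→Q0. Q0=[P4] Q1=[P1,P2,P3,P5] Q2=[]
t=15-16: P4@Q0 runs 1, rem=2, I/O yield, promote→Q0. Q0=[P4] Q1=[P1,P2,P3,P5] Q2=[]
t=16-17: P4@Q0 runs 1, rem=1, I/O yield, promote→Q0. Q0=[P4] Q1=[P1,P2,P3,P5] Q2=[]
t=17-18: P4@Q0 runs 1, rem=0, completes. Q0=[] Q1=[P1,P2,P3,P5] Q2=[]
t=18-21: P1@Q1 runs 3, rem=0, completes. Q0=[] Q1=[P2,P3,P5] Q2=[]
t=21-24: P2@Q1 runs 3, rem=0, completes. Q0=[] Q1=[P3,P5] Q2=[]
t=24-27: P3@Q1 runs 3, rem=10, I/O yield, promote→Q0. Q0=[P3] Q1=[P5] Q2=[]
t=27-29: P3@Q0 runs 2, rem=8, quantum used, demote→Q1. Q0=[] Q1=[P5,P3] Q2=[]
t=29-32: P5@Q1 runs 3, rem=1, I/O yield, promote→Q0. Q0=[P5] Q1=[P3] Q2=[]
t=32-33: P5@Q0 runs 1, rem=0, completes. Q0=[] Q1=[P3] Q2=[]
t=33-36: P3@Q1 runs 3, rem=5, I/O yield, promote→Q0. Q0=[P3] Q1=[] Q2=[]
t=36-38: P3@Q0 runs 2, rem=3, quantum used, demote→Q1. Q0=[] Q1=[P3] Q2=[]
t=38-41: P3@Q1 runs 3, rem=0, completes. Q0=[] Q1=[] Q2=[]

Answer: P1(0-2) P2(2-4) P3(4-6) P4(6-7) P5(7-9) P4(9-10) P4(10-11) P4(11-12) P4(12-13) P4(13-14) P4(14-15) P4(15-16) P4(16-17) P4(17-18) P1(18-21) P2(21-24) P3(24-27) P3(27-29) P5(29-32) P5(32-33) P3(33-36) P3(36-38) P3(38-41)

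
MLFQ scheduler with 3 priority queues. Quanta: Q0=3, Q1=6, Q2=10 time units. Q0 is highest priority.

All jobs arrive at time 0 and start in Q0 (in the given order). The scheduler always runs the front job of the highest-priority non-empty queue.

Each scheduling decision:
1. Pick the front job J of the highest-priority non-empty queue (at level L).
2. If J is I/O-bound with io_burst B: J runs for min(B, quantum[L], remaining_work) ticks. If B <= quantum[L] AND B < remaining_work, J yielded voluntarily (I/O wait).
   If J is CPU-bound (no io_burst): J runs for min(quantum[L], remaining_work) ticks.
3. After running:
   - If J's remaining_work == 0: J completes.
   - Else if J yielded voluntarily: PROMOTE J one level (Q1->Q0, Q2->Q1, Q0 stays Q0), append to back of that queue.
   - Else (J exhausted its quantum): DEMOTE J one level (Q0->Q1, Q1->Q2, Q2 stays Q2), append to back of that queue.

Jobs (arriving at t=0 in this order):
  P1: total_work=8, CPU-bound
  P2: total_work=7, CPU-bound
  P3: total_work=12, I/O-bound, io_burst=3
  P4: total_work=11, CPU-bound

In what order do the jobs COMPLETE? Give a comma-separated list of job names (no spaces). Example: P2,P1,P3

t=0-3: P1@Q0 runs 3, rem=5, quantum used, demote→Q1. Q0=[P2,P3,P4] Q1=[P1] Q2=[]
t=3-6: P2@Q0 runs 3, rem=4, quantum used, demote→Q1. Q0=[P3,P4] Q1=[P1,P2] Q2=[]
t=6-9: P3@Q0 runs 3, rem=9, I/O yield, promote→Q0. Q0=[P4,P3] Q1=[P1,P2] Q2=[]
t=9-12: P4@Q0 runs 3, rem=8, quantum used, demote→Q1. Q0=[P3] Q1=[P1,P2,P4] Q2=[]
t=12-15: P3@Q0 runs 3, rem=6, I/O yield, promote→Q0. Q0=[P3] Q1=[P1,P2,P4] Q2=[]
t=15-18: P3@Q0 runs 3, rem=3, I/O yield, promote→Q0. Q0=[P3] Q1=[P1,P2,P4] Q2=[]
t=18-21: P3@Q0 runs 3, rem=0, completes. Q0=[] Q1=[P1,P2,P4] Q2=[]
t=21-26: P1@Q1 runs 5, rem=0, completes. Q0=[] Q1=[P2,P4] Q2=[]
t=26-30: P2@Q1 runs 4, rem=0, completes. Q0=[] Q1=[P4] Q2=[]
t=30-36: P4@Q1 runs 6, rem=2, quantum used, demote→Q2. Q0=[] Q1=[] Q2=[P4]
t=36-38: P4@Q2 runs 2, rem=0, completes. Q0=[] Q1=[] Q2=[]

Answer: P3,P1,P2,P4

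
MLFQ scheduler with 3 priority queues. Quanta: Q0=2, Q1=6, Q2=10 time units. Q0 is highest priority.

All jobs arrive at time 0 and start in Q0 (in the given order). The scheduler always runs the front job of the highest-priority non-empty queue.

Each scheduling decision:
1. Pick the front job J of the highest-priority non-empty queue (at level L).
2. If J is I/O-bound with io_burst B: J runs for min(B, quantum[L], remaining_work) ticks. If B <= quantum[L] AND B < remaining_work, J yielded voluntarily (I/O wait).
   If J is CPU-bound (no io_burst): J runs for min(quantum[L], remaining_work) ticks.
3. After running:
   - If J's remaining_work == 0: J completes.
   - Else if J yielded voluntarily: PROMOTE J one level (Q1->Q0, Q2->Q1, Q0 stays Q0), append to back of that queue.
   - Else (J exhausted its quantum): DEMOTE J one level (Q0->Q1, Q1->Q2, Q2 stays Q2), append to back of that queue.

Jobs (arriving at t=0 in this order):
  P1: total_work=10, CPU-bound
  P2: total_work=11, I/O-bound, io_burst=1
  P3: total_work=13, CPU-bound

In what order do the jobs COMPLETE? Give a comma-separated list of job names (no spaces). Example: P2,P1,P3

t=0-2: P1@Q0 runs 2, rem=8, quantum used, demote→Q1. Q0=[P2,P3] Q1=[P1] Q2=[]
t=2-3: P2@Q0 runs 1, rem=10, I/O yield, promote→Q0. Q0=[P3,P2] Q1=[P1] Q2=[]
t=3-5: P3@Q0 runs 2, rem=11, quantum used, demote→Q1. Q0=[P2] Q1=[P1,P3] Q2=[]
t=5-6: P2@Q0 runs 1, rem=9, I/O yield, promote→Q0. Q0=[P2] Q1=[P1,P3] Q2=[]
t=6-7: P2@Q0 runs 1, rem=8, I/O yield, promote→Q0. Q0=[P2] Q1=[P1,P3] Q2=[]
t=7-8: P2@Q0 runs 1, rem=7, I/O yield, promote→Q0. Q0=[P2] Q1=[P1,P3] Q2=[]
t=8-9: P2@Q0 runs 1, rem=6, I/O yield, promote→Q0. Q0=[P2] Q1=[P1,P3] Q2=[]
t=9-10: P2@Q0 runs 1, rem=5, I/O yield, promote→Q0. Q0=[P2] Q1=[P1,P3] Q2=[]
t=10-11: P2@Q0 runs 1, rem=4, I/O yield, promote→Q0. Q0=[P2] Q1=[P1,P3] Q2=[]
t=11-12: P2@Q0 runs 1, rem=3, I/O yield, promote→Q0. Q0=[P2] Q1=[P1,P3] Q2=[]
t=12-13: P2@Q0 runs 1, rem=2, I/O yield, promote→Q0. Q0=[P2] Q1=[P1,P3] Q2=[]
t=13-14: P2@Q0 runs 1, rem=1, I/O yield, promote→Q0. Q0=[P2] Q1=[P1,P3] Q2=[]
t=14-15: P2@Q0 runs 1, rem=0, completes. Q0=[] Q1=[P1,P3] Q2=[]
t=15-21: P1@Q1 runs 6, rem=2, quantum used, demote→Q2. Q0=[] Q1=[P3] Q2=[P1]
t=21-27: P3@Q1 runs 6, rem=5, quantum used, demote→Q2. Q0=[] Q1=[] Q2=[P1,P3]
t=27-29: P1@Q2 runs 2, rem=0, completes. Q0=[] Q1=[] Q2=[P3]
t=29-34: P3@Q2 runs 5, rem=0, completes. Q0=[] Q1=[] Q2=[]

Answer: P2,P1,P3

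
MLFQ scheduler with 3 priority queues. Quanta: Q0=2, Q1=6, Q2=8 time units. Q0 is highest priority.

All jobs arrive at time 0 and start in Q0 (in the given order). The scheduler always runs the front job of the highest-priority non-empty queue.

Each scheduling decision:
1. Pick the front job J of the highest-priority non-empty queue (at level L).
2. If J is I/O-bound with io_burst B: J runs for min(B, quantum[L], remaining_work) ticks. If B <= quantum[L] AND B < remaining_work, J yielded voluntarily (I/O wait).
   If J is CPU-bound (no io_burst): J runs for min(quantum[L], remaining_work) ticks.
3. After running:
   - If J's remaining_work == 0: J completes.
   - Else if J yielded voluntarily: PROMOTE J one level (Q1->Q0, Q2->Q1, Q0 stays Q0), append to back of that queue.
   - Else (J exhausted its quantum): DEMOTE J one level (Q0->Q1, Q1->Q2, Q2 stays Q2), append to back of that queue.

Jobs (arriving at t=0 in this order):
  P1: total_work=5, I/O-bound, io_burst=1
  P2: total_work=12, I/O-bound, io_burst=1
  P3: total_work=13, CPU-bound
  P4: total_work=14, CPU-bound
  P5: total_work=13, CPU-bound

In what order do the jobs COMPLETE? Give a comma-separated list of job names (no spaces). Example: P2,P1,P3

Answer: P1,P2,P3,P4,P5

Derivation:
t=0-1: P1@Q0 runs 1, rem=4, I/O yield, promote→Q0. Q0=[P2,P3,P4,P5,P1] Q1=[] Q2=[]
t=1-2: P2@Q0 runs 1, rem=11, I/O yield, promote→Q0. Q0=[P3,P4,P5,P1,P2] Q1=[] Q2=[]
t=2-4: P3@Q0 runs 2, rem=11, quantum used, demote→Q1. Q0=[P4,P5,P1,P2] Q1=[P3] Q2=[]
t=4-6: P4@Q0 runs 2, rem=12, quantum used, demote→Q1. Q0=[P5,P1,P2] Q1=[P3,P4] Q2=[]
t=6-8: P5@Q0 runs 2, rem=11, quantum used, demote→Q1. Q0=[P1,P2] Q1=[P3,P4,P5] Q2=[]
t=8-9: P1@Q0 runs 1, rem=3, I/O yield, promote→Q0. Q0=[P2,P1] Q1=[P3,P4,P5] Q2=[]
t=9-10: P2@Q0 runs 1, rem=10, I/O yield, promote→Q0. Q0=[P1,P2] Q1=[P3,P4,P5] Q2=[]
t=10-11: P1@Q0 runs 1, rem=2, I/O yield, promote→Q0. Q0=[P2,P1] Q1=[P3,P4,P5] Q2=[]
t=11-12: P2@Q0 runs 1, rem=9, I/O yield, promote→Q0. Q0=[P1,P2] Q1=[P3,P4,P5] Q2=[]
t=12-13: P1@Q0 runs 1, rem=1, I/O yield, promote→Q0. Q0=[P2,P1] Q1=[P3,P4,P5] Q2=[]
t=13-14: P2@Q0 runs 1, rem=8, I/O yield, promote→Q0. Q0=[P1,P2] Q1=[P3,P4,P5] Q2=[]
t=14-15: P1@Q0 runs 1, rem=0, completes. Q0=[P2] Q1=[P3,P4,P5] Q2=[]
t=15-16: P2@Q0 runs 1, rem=7, I/O yield, promote→Q0. Q0=[P2] Q1=[P3,P4,P5] Q2=[]
t=16-17: P2@Q0 runs 1, rem=6, I/O yield, promote→Q0. Q0=[P2] Q1=[P3,P4,P5] Q2=[]
t=17-18: P2@Q0 runs 1, rem=5, I/O yield, promote→Q0. Q0=[P2] Q1=[P3,P4,P5] Q2=[]
t=18-19: P2@Q0 runs 1, rem=4, I/O yield, promote→Q0. Q0=[P2] Q1=[P3,P4,P5] Q2=[]
t=19-20: P2@Q0 runs 1, rem=3, I/O yield, promote→Q0. Q0=[P2] Q1=[P3,P4,P5] Q2=[]
t=20-21: P2@Q0 runs 1, rem=2, I/O yield, promote→Q0. Q0=[P2] Q1=[P3,P4,P5] Q2=[]
t=21-22: P2@Q0 runs 1, rem=1, I/O yield, promote→Q0. Q0=[P2] Q1=[P3,P4,P5] Q2=[]
t=22-23: P2@Q0 runs 1, rem=0, completes. Q0=[] Q1=[P3,P4,P5] Q2=[]
t=23-29: P3@Q1 runs 6, rem=5, quantum used, demote→Q2. Q0=[] Q1=[P4,P5] Q2=[P3]
t=29-35: P4@Q1 runs 6, rem=6, quantum used, demote→Q2. Q0=[] Q1=[P5] Q2=[P3,P4]
t=35-41: P5@Q1 runs 6, rem=5, quantum used, demote→Q2. Q0=[] Q1=[] Q2=[P3,P4,P5]
t=41-46: P3@Q2 runs 5, rem=0, completes. Q0=[] Q1=[] Q2=[P4,P5]
t=46-52: P4@Q2 runs 6, rem=0, completes. Q0=[] Q1=[] Q2=[P5]
t=52-57: P5@Q2 runs 5, rem=0, completes. Q0=[] Q1=[] Q2=[]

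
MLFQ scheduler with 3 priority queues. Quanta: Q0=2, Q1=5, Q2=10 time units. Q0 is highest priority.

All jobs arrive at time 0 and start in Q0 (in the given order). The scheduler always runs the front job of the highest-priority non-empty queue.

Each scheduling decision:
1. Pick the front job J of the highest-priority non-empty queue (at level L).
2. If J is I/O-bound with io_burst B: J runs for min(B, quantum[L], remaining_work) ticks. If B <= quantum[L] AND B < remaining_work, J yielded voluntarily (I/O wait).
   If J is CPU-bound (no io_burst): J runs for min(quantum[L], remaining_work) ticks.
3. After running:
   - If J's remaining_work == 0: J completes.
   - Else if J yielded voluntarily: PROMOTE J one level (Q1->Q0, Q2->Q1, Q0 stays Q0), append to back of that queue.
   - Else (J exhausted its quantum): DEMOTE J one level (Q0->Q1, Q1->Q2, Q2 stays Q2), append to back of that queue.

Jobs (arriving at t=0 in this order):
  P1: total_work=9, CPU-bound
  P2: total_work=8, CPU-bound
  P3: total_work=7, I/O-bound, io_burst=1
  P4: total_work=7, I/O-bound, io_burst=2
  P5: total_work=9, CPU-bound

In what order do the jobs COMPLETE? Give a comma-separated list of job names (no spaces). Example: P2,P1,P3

t=0-2: P1@Q0 runs 2, rem=7, quantum used, demote→Q1. Q0=[P2,P3,P4,P5] Q1=[P1] Q2=[]
t=2-4: P2@Q0 runs 2, rem=6, quantum used, demote→Q1. Q0=[P3,P4,P5] Q1=[P1,P2] Q2=[]
t=4-5: P3@Q0 runs 1, rem=6, I/O yield, promote→Q0. Q0=[P4,P5,P3] Q1=[P1,P2] Q2=[]
t=5-7: P4@Q0 runs 2, rem=5, I/O yield, promote→Q0. Q0=[P5,P3,P4] Q1=[P1,P2] Q2=[]
t=7-9: P5@Q0 runs 2, rem=7, quantum used, demote→Q1. Q0=[P3,P4] Q1=[P1,P2,P5] Q2=[]
t=9-10: P3@Q0 runs 1, rem=5, I/O yield, promote→Q0. Q0=[P4,P3] Q1=[P1,P2,P5] Q2=[]
t=10-12: P4@Q0 runs 2, rem=3, I/O yield, promote→Q0. Q0=[P3,P4] Q1=[P1,P2,P5] Q2=[]
t=12-13: P3@Q0 runs 1, rem=4, I/O yield, promote→Q0. Q0=[P4,P3] Q1=[P1,P2,P5] Q2=[]
t=13-15: P4@Q0 runs 2, rem=1, I/O yield, promote→Q0. Q0=[P3,P4] Q1=[P1,P2,P5] Q2=[]
t=15-16: P3@Q0 runs 1, rem=3, I/O yield, promote→Q0. Q0=[P4,P3] Q1=[P1,P2,P5] Q2=[]
t=16-17: P4@Q0 runs 1, rem=0, completes. Q0=[P3] Q1=[P1,P2,P5] Q2=[]
t=17-18: P3@Q0 runs 1, rem=2, I/O yield, promote→Q0. Q0=[P3] Q1=[P1,P2,P5] Q2=[]
t=18-19: P3@Q0 runs 1, rem=1, I/O yield, promote→Q0. Q0=[P3] Q1=[P1,P2,P5] Q2=[]
t=19-20: P3@Q0 runs 1, rem=0, completes. Q0=[] Q1=[P1,P2,P5] Q2=[]
t=20-25: P1@Q1 runs 5, rem=2, quantum used, demote→Q2. Q0=[] Q1=[P2,P5] Q2=[P1]
t=25-30: P2@Q1 runs 5, rem=1, quantum used, demote→Q2. Q0=[] Q1=[P5] Q2=[P1,P2]
t=30-35: P5@Q1 runs 5, rem=2, quantum used, demote→Q2. Q0=[] Q1=[] Q2=[P1,P2,P5]
t=35-37: P1@Q2 runs 2, rem=0, completes. Q0=[] Q1=[] Q2=[P2,P5]
t=37-38: P2@Q2 runs 1, rem=0, completes. Q0=[] Q1=[] Q2=[P5]
t=38-40: P5@Q2 runs 2, rem=0, completes. Q0=[] Q1=[] Q2=[]

Answer: P4,P3,P1,P2,P5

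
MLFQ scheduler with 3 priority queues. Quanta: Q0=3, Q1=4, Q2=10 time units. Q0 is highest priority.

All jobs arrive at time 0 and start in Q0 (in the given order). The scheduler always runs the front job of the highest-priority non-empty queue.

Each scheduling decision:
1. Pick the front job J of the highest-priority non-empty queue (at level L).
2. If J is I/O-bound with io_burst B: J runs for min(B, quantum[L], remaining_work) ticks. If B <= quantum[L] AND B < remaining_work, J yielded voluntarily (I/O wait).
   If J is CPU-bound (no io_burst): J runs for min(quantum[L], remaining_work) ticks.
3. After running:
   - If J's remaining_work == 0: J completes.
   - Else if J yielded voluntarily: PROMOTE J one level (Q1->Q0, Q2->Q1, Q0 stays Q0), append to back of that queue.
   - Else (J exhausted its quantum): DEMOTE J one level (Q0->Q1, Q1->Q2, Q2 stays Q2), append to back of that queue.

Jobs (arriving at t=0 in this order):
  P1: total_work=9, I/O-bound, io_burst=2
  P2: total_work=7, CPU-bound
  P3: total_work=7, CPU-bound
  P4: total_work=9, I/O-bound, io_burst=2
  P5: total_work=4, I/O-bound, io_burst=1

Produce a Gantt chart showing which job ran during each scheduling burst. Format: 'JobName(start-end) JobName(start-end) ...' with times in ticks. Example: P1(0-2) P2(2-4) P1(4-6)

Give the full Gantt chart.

t=0-2: P1@Q0 runs 2, rem=7, I/O yield, promote→Q0. Q0=[P2,P3,P4,P5,P1] Q1=[] Q2=[]
t=2-5: P2@Q0 runs 3, rem=4, quantum used, demote→Q1. Q0=[P3,P4,P5,P1] Q1=[P2] Q2=[]
t=5-8: P3@Q0 runs 3, rem=4, quantum used, demote→Q1. Q0=[P4,P5,P1] Q1=[P2,P3] Q2=[]
t=8-10: P4@Q0 runs 2, rem=7, I/O yield, promote→Q0. Q0=[P5,P1,P4] Q1=[P2,P3] Q2=[]
t=10-11: P5@Q0 runs 1, rem=3, I/O yield, promote→Q0. Q0=[P1,P4,P5] Q1=[P2,P3] Q2=[]
t=11-13: P1@Q0 runs 2, rem=5, I/O yield, promote→Q0. Q0=[P4,P5,P1] Q1=[P2,P3] Q2=[]
t=13-15: P4@Q0 runs 2, rem=5, I/O yield, promote→Q0. Q0=[P5,P1,P4] Q1=[P2,P3] Q2=[]
t=15-16: P5@Q0 runs 1, rem=2, I/O yield, promote→Q0. Q0=[P1,P4,P5] Q1=[P2,P3] Q2=[]
t=16-18: P1@Q0 runs 2, rem=3, I/O yield, promote→Q0. Q0=[P4,P5,P1] Q1=[P2,P3] Q2=[]
t=18-20: P4@Q0 runs 2, rem=3, I/O yield, promote→Q0. Q0=[P5,P1,P4] Q1=[P2,P3] Q2=[]
t=20-21: P5@Q0 runs 1, rem=1, I/O yield, promote→Q0. Q0=[P1,P4,P5] Q1=[P2,P3] Q2=[]
t=21-23: P1@Q0 runs 2, rem=1, I/O yield, promote→Q0. Q0=[P4,P5,P1] Q1=[P2,P3] Q2=[]
t=23-25: P4@Q0 runs 2, rem=1, I/O yield, promote→Q0. Q0=[P5,P1,P4] Q1=[P2,P3] Q2=[]
t=25-26: P5@Q0 runs 1, rem=0, completes. Q0=[P1,P4] Q1=[P2,P3] Q2=[]
t=26-27: P1@Q0 runs 1, rem=0, completes. Q0=[P4] Q1=[P2,P3] Q2=[]
t=27-28: P4@Q0 runs 1, rem=0, completes. Q0=[] Q1=[P2,P3] Q2=[]
t=28-32: P2@Q1 runs 4, rem=0, completes. Q0=[] Q1=[P3] Q2=[]
t=32-36: P3@Q1 runs 4, rem=0, completes. Q0=[] Q1=[] Q2=[]

Answer: P1(0-2) P2(2-5) P3(5-8) P4(8-10) P5(10-11) P1(11-13) P4(13-15) P5(15-16) P1(16-18) P4(18-20) P5(20-21) P1(21-23) P4(23-25) P5(25-26) P1(26-27) P4(27-28) P2(28-32) P3(32-36)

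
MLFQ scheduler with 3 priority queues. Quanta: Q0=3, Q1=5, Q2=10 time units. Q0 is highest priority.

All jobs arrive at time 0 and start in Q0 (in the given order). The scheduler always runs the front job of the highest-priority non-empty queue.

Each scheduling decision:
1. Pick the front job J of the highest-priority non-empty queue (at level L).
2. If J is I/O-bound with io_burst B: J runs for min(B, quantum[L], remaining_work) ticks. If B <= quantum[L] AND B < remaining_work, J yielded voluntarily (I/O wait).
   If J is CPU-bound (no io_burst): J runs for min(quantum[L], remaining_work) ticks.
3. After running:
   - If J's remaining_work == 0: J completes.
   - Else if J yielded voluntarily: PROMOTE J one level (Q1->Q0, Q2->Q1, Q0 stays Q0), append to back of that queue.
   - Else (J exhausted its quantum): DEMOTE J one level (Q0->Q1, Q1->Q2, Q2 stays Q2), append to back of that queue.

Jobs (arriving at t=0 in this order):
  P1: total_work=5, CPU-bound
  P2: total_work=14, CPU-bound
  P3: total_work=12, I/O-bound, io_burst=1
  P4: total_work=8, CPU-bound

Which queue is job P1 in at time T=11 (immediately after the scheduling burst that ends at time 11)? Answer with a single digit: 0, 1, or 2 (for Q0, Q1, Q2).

t=0-3: P1@Q0 runs 3, rem=2, quantum used, demote→Q1. Q0=[P2,P3,P4] Q1=[P1] Q2=[]
t=3-6: P2@Q0 runs 3, rem=11, quantum used, demote→Q1. Q0=[P3,P4] Q1=[P1,P2] Q2=[]
t=6-7: P3@Q0 runs 1, rem=11, I/O yield, promote→Q0. Q0=[P4,P3] Q1=[P1,P2] Q2=[]
t=7-10: P4@Q0 runs 3, rem=5, quantum used, demote→Q1. Q0=[P3] Q1=[P1,P2,P4] Q2=[]
t=10-11: P3@Q0 runs 1, rem=10, I/O yield, promote→Q0. Q0=[P3] Q1=[P1,P2,P4] Q2=[]
t=11-12: P3@Q0 runs 1, rem=9, I/O yield, promote→Q0. Q0=[P3] Q1=[P1,P2,P4] Q2=[]
t=12-13: P3@Q0 runs 1, rem=8, I/O yield, promote→Q0. Q0=[P3] Q1=[P1,P2,P4] Q2=[]
t=13-14: P3@Q0 runs 1, rem=7, I/O yield, promote→Q0. Q0=[P3] Q1=[P1,P2,P4] Q2=[]
t=14-15: P3@Q0 runs 1, rem=6, I/O yield, promote→Q0. Q0=[P3] Q1=[P1,P2,P4] Q2=[]
t=15-16: P3@Q0 runs 1, rem=5, I/O yield, promote→Q0. Q0=[P3] Q1=[P1,P2,P4] Q2=[]
t=16-17: P3@Q0 runs 1, rem=4, I/O yield, promote→Q0. Q0=[P3] Q1=[P1,P2,P4] Q2=[]
t=17-18: P3@Q0 runs 1, rem=3, I/O yield, promote→Q0. Q0=[P3] Q1=[P1,P2,P4] Q2=[]
t=18-19: P3@Q0 runs 1, rem=2, I/O yield, promote→Q0. Q0=[P3] Q1=[P1,P2,P4] Q2=[]
t=19-20: P3@Q0 runs 1, rem=1, I/O yield, promote→Q0. Q0=[P3] Q1=[P1,P2,P4] Q2=[]
t=20-21: P3@Q0 runs 1, rem=0, completes. Q0=[] Q1=[P1,P2,P4] Q2=[]
t=21-23: P1@Q1 runs 2, rem=0, completes. Q0=[] Q1=[P2,P4] Q2=[]
t=23-28: P2@Q1 runs 5, rem=6, quantum used, demote→Q2. Q0=[] Q1=[P4] Q2=[P2]
t=28-33: P4@Q1 runs 5, rem=0, completes. Q0=[] Q1=[] Q2=[P2]
t=33-39: P2@Q2 runs 6, rem=0, completes. Q0=[] Q1=[] Q2=[]

Answer: 1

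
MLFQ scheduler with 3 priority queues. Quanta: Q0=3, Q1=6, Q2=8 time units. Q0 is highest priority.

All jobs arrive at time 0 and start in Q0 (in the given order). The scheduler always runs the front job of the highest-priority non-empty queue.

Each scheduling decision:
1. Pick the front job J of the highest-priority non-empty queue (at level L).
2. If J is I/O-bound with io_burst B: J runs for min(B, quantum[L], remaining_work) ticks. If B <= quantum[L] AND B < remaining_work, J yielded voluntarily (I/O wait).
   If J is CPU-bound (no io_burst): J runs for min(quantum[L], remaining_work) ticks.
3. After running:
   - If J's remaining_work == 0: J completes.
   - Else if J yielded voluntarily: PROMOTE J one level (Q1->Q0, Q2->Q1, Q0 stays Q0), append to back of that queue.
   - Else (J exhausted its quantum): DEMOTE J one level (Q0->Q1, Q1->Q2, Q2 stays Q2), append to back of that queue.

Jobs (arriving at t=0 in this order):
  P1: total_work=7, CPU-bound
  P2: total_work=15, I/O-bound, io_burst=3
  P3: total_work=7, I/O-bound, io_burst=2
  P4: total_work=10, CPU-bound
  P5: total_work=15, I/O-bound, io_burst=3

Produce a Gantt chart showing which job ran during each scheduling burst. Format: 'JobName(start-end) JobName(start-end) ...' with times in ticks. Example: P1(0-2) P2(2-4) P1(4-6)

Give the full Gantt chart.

t=0-3: P1@Q0 runs 3, rem=4, quantum used, demote→Q1. Q0=[P2,P3,P4,P5] Q1=[P1] Q2=[]
t=3-6: P2@Q0 runs 3, rem=12, I/O yield, promote→Q0. Q0=[P3,P4,P5,P2] Q1=[P1] Q2=[]
t=6-8: P3@Q0 runs 2, rem=5, I/O yield, promote→Q0. Q0=[P4,P5,P2,P3] Q1=[P1] Q2=[]
t=8-11: P4@Q0 runs 3, rem=7, quantum used, demote→Q1. Q0=[P5,P2,P3] Q1=[P1,P4] Q2=[]
t=11-14: P5@Q0 runs 3, rem=12, I/O yield, promote→Q0. Q0=[P2,P3,P5] Q1=[P1,P4] Q2=[]
t=14-17: P2@Q0 runs 3, rem=9, I/O yield, promote→Q0. Q0=[P3,P5,P2] Q1=[P1,P4] Q2=[]
t=17-19: P3@Q0 runs 2, rem=3, I/O yield, promote→Q0. Q0=[P5,P2,P3] Q1=[P1,P4] Q2=[]
t=19-22: P5@Q0 runs 3, rem=9, I/O yield, promote→Q0. Q0=[P2,P3,P5] Q1=[P1,P4] Q2=[]
t=22-25: P2@Q0 runs 3, rem=6, I/O yield, promote→Q0. Q0=[P3,P5,P2] Q1=[P1,P4] Q2=[]
t=25-27: P3@Q0 runs 2, rem=1, I/O yield, promote→Q0. Q0=[P5,P2,P3] Q1=[P1,P4] Q2=[]
t=27-30: P5@Q0 runs 3, rem=6, I/O yield, promote→Q0. Q0=[P2,P3,P5] Q1=[P1,P4] Q2=[]
t=30-33: P2@Q0 runs 3, rem=3, I/O yield, promote→Q0. Q0=[P3,P5,P2] Q1=[P1,P4] Q2=[]
t=33-34: P3@Q0 runs 1, rem=0, completes. Q0=[P5,P2] Q1=[P1,P4] Q2=[]
t=34-37: P5@Q0 runs 3, rem=3, I/O yield, promote→Q0. Q0=[P2,P5] Q1=[P1,P4] Q2=[]
t=37-40: P2@Q0 runs 3, rem=0, completes. Q0=[P5] Q1=[P1,P4] Q2=[]
t=40-43: P5@Q0 runs 3, rem=0, completes. Q0=[] Q1=[P1,P4] Q2=[]
t=43-47: P1@Q1 runs 4, rem=0, completes. Q0=[] Q1=[P4] Q2=[]
t=47-53: P4@Q1 runs 6, rem=1, quantum used, demote→Q2. Q0=[] Q1=[] Q2=[P4]
t=53-54: P4@Q2 runs 1, rem=0, completes. Q0=[] Q1=[] Q2=[]

Answer: P1(0-3) P2(3-6) P3(6-8) P4(8-11) P5(11-14) P2(14-17) P3(17-19) P5(19-22) P2(22-25) P3(25-27) P5(27-30) P2(30-33) P3(33-34) P5(34-37) P2(37-40) P5(40-43) P1(43-47) P4(47-53) P4(53-54)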